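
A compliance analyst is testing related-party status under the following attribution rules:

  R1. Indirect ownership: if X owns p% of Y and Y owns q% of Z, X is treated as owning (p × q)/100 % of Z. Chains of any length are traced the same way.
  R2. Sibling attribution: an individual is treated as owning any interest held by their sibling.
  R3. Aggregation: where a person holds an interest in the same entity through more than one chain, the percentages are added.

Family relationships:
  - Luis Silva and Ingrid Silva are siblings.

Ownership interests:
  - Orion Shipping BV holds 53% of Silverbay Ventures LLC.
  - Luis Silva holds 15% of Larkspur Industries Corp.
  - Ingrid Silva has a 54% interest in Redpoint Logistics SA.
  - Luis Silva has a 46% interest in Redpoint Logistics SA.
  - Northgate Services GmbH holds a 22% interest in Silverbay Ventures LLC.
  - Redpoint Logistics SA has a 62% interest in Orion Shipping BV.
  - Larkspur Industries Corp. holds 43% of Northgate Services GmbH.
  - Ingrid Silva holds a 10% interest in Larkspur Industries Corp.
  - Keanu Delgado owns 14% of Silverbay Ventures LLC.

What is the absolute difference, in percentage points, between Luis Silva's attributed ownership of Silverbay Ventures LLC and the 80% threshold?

By sibling attribution (R2), Luis Silva is treated as also owning Ingrid Silva's interest in Larkspur Industries Corp, giving 15% + 10% = 25%.
By sibling attribution (R2), Luis Silva is treated as also owning Ingrid Silva's interest in Redpoint Logistics SA, giving 46% + 54% = 100%.
Chain via Larkspur Industries Corp. → Northgate Services GmbH (R1): 25% × 43% × 22% = 2.365% of Silverbay Ventures LLC.
Chain via Redpoint Logistics SA → Orion Shipping BV (R1): 100% × 62% × 53% = 32.86% of Silverbay Ventures LLC.
Aggregating (R3): 2.365% + 32.86% = 35.225%.
35.225% falls short of the 80% threshold by 44.775 percentage points.

44.775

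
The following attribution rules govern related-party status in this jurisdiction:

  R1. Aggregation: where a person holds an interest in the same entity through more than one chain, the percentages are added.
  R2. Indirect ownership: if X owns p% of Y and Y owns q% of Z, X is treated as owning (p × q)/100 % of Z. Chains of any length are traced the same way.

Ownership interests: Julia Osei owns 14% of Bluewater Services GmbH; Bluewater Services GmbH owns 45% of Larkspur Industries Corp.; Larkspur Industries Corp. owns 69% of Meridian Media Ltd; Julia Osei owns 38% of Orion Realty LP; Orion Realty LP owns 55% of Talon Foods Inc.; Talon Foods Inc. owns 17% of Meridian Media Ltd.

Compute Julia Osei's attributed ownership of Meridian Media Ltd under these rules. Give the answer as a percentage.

7.9%

Chain via Orion Realty LP → Talon Foods Inc. (R2): 38% × 55% × 17% = 3.553% of Meridian Media Ltd.
Chain via Bluewater Services GmbH → Larkspur Industries Corp. (R2): 14% × 45% × 69% = 4.347% of Meridian Media Ltd.
Aggregating (R1): 3.553% + 4.347% = 7.9%.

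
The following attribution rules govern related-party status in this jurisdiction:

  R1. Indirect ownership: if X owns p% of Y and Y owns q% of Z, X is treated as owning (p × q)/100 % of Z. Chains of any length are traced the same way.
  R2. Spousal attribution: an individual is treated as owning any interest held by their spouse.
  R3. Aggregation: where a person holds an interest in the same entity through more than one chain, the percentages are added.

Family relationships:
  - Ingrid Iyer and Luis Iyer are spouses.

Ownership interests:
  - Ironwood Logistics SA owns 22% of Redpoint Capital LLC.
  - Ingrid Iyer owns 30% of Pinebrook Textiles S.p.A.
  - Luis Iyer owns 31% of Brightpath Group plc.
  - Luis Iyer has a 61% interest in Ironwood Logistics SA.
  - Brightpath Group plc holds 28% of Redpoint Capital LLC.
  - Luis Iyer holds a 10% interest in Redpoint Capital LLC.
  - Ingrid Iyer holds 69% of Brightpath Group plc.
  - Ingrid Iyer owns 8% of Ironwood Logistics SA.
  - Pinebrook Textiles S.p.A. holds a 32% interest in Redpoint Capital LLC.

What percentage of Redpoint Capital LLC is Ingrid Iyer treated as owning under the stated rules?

By spousal attribution (R2), Ingrid Iyer is treated as also owning Luis Iyer's interest in Brightpath Group plc, giving 69% + 31% = 100%.
By spousal attribution (R2), Ingrid Iyer is treated as also owning Luis Iyer's interest in Ironwood Logistics SA, giving 8% + 61% = 69%.
By spousal attribution (R2), Ingrid Iyer is treated as owning Luis Iyer's 10% interest in Redpoint Capital LLC.
Chain via Pinebrook Textiles S.p.A. (R1): 30% × 32% = 9.6% of Redpoint Capital LLC.
Chain via Brightpath Group plc (R1): 100% × 28% = 28% of Redpoint Capital LLC.
Chain via Ironwood Logistics SA (R1): 69% × 22% = 15.18% of Redpoint Capital LLC.
Direct interest in Redpoint Capital LLC: 10%.
Aggregating (R3): 9.6% + 28% + 15.18% + 10% = 62.78%.

62.78%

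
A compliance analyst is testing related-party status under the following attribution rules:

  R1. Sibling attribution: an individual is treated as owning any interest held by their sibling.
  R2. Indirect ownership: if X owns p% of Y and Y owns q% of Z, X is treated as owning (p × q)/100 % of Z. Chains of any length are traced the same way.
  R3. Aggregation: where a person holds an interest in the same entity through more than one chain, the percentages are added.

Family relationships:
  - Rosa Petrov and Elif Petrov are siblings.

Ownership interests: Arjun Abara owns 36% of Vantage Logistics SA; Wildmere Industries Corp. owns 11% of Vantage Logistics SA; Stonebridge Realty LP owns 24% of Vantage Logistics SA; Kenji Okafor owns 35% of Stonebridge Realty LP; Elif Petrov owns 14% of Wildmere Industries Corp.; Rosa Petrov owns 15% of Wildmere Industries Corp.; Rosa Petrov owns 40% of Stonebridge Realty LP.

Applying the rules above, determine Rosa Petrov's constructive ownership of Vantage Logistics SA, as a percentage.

12.79%

By sibling attribution (R1), Rosa Petrov is treated as also owning Elif Petrov's interest in Wildmere Industries Corp, giving 15% + 14% = 29%.
Chain via Wildmere Industries Corp. (R2): 29% × 11% = 3.19% of Vantage Logistics SA.
Chain via Stonebridge Realty LP (R2): 40% × 24% = 9.6% of Vantage Logistics SA.
Aggregating (R3): 3.19% + 9.6% = 12.79%.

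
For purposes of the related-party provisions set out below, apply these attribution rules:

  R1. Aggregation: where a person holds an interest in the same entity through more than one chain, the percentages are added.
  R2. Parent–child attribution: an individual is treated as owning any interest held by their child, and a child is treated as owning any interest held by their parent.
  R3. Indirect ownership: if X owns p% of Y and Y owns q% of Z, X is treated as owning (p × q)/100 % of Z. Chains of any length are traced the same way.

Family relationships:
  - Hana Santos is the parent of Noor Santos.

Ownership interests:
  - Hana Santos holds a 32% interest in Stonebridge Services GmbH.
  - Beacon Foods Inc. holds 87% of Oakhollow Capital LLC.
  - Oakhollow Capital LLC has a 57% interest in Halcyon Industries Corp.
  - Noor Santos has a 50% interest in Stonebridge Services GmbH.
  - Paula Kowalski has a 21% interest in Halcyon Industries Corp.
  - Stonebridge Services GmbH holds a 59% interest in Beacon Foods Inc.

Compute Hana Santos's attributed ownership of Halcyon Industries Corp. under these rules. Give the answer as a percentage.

23.991642%

By parent–child attribution (R2), Hana Santos is treated as also owning Noor Santos's interest in Stonebridge Services GmbH, giving 32% + 50% = 82%.
Chain via Stonebridge Services GmbH → Beacon Foods Inc. → Oakhollow Capital LLC (R3): 82% × 59% × 87% × 57% = 23.991642% of Halcyon Industries Corp.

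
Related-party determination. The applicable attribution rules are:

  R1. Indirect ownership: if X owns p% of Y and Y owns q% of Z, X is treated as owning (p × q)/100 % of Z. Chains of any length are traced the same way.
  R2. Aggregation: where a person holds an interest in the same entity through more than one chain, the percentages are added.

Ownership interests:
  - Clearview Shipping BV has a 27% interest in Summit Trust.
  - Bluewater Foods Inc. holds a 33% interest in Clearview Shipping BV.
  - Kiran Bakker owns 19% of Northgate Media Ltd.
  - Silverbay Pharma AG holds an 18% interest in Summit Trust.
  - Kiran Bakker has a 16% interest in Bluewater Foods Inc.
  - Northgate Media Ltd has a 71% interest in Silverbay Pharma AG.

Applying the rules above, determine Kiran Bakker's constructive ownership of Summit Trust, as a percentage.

3.8538%

Chain via Bluewater Foods Inc. → Clearview Shipping BV (R1): 16% × 33% × 27% = 1.4256% of Summit Trust.
Chain via Northgate Media Ltd → Silverbay Pharma AG (R1): 19% × 71% × 18% = 2.4282% of Summit Trust.
Aggregating (R2): 1.4256% + 2.4282% = 3.8538%.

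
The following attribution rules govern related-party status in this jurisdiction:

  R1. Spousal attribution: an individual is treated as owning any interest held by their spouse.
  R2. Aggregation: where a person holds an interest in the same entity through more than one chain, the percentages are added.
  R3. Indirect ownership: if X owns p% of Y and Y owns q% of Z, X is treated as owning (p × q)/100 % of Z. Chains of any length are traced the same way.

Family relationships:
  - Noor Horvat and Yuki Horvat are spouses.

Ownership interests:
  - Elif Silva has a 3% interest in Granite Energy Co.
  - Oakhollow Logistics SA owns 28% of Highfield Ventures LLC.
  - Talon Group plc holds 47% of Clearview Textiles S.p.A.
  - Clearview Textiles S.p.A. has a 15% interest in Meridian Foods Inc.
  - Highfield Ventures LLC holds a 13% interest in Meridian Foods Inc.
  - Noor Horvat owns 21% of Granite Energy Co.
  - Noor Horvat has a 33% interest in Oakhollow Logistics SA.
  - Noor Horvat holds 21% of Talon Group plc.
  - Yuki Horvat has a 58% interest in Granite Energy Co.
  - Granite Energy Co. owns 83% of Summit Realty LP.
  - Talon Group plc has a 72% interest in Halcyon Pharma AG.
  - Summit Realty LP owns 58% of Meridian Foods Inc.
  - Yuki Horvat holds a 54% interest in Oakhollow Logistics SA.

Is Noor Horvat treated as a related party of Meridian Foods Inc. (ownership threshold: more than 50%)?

By spousal attribution (R1), Noor Horvat is treated as also owning Yuki Horvat's interest in Oakhollow Logistics SA, giving 33% + 54% = 87%.
By spousal attribution (R1), Noor Horvat is treated as also owning Yuki Horvat's interest in Granite Energy Co, giving 21% + 58% = 79%.
Chain via Oakhollow Logistics SA → Highfield Ventures LLC (R3): 87% × 28% × 13% = 3.1668% of Meridian Foods Inc.
Chain via Talon Group plc → Clearview Textiles S.p.A. (R3): 21% × 47% × 15% = 1.4805% of Meridian Foods Inc.
Chain via Granite Energy Co. → Summit Realty LP (R3): 79% × 83% × 58% = 38.0306% of Meridian Foods Inc.
Aggregating (R2): 3.1668% + 1.4805% + 38.0306% = 42.6779%.
42.6779% does not exceed the 50% threshold, so Noor is not a related party to Meridian Foods Inc.

No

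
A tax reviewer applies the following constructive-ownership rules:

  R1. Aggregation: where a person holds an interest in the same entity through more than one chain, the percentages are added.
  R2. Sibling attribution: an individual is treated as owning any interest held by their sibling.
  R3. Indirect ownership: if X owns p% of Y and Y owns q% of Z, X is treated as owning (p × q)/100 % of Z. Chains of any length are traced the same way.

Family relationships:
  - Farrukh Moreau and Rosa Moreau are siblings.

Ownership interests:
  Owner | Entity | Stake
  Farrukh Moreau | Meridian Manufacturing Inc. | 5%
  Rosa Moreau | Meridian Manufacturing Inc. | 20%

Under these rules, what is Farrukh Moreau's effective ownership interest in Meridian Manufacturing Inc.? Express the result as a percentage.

25%

By sibling attribution (R2), Farrukh Moreau is treated as also owning Rosa Moreau's interest in Meridian Manufacturing Inc, giving 5% + 20% = 25%.
Direct interest in Meridian Manufacturing Inc: 25%.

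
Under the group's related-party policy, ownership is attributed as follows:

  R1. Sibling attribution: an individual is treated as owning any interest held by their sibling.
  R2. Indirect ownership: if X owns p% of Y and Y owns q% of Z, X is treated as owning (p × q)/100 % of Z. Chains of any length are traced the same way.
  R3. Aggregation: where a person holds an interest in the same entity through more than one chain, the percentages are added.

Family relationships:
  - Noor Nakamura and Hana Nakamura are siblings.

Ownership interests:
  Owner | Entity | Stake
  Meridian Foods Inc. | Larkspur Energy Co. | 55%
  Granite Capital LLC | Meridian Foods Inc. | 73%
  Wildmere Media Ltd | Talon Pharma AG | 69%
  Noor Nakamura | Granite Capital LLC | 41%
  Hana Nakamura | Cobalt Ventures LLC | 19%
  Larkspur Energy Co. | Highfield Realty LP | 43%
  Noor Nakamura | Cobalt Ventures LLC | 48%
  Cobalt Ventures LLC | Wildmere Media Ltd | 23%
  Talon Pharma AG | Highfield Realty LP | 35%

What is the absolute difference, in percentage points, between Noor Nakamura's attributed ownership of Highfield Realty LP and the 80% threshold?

By sibling attribution (R1), Noor Nakamura is treated as also owning Hana Nakamura's interest in Cobalt Ventures LLC, giving 48% + 19% = 67%.
Chain via Granite Capital LLC → Meridian Foods Inc. → Larkspur Energy Co. (R2): 41% × 73% × 55% × 43% = 7.078445% of Highfield Realty LP.
Chain via Cobalt Ventures LLC → Wildmere Media Ltd → Talon Pharma AG (R2): 67% × 23% × 69% × 35% = 3.721515% of Highfield Realty LP.
Aggregating (R3): 7.078445% + 3.721515% = 10.79996%.
10.79996% falls short of the 80% threshold by 69.20004 percentage points.

69.20004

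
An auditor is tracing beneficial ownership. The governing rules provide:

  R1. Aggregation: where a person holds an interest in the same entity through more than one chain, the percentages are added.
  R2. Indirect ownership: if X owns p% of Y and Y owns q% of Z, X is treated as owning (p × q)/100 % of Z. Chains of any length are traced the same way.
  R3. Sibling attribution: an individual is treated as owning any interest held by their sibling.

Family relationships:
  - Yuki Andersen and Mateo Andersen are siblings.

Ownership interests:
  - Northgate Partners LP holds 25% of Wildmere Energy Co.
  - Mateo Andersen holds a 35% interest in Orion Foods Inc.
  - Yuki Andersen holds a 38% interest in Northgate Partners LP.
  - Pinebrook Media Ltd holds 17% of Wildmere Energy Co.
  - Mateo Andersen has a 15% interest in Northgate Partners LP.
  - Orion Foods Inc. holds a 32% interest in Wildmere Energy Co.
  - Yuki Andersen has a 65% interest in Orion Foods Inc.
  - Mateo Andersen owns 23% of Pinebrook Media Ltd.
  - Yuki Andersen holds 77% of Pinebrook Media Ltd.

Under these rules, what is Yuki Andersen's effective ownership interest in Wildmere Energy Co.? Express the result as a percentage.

By sibling attribution (R3), Yuki Andersen is treated as also owning Mateo Andersen's interest in Orion Foods Inc, giving 65% + 35% = 100%.
By sibling attribution (R3), Yuki Andersen is treated as also owning Mateo Andersen's interest in Pinebrook Media Ltd, giving 77% + 23% = 100%.
By sibling attribution (R3), Yuki Andersen is treated as also owning Mateo Andersen's interest in Northgate Partners LP, giving 38% + 15% = 53%.
Chain via Orion Foods Inc. (R2): 100% × 32% = 32% of Wildmere Energy Co.
Chain via Pinebrook Media Ltd (R2): 100% × 17% = 17% of Wildmere Energy Co.
Chain via Northgate Partners LP (R2): 53% × 25% = 13.25% of Wildmere Energy Co.
Aggregating (R1): 32% + 17% + 13.25% = 62.25%.

62.25%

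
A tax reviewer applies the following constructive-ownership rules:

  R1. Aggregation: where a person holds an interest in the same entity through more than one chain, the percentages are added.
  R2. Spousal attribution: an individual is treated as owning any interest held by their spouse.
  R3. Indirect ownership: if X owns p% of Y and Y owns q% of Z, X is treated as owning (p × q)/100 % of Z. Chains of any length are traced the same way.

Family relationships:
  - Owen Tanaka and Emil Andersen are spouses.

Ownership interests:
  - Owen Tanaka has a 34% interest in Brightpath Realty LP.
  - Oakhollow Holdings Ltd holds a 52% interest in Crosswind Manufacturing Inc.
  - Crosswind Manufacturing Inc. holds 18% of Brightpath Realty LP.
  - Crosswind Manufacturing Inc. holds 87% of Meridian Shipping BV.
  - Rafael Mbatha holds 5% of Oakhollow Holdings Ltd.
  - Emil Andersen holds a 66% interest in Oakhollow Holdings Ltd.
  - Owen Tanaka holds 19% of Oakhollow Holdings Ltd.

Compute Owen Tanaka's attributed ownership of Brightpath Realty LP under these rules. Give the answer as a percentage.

By spousal attribution (R2), Owen Tanaka is treated as also owning Emil Andersen's interest in Oakhollow Holdings Ltd, giving 19% + 66% = 85%.
Chain via Oakhollow Holdings Ltd → Crosswind Manufacturing Inc. (R3): 85% × 52% × 18% = 7.956% of Brightpath Realty LP.
Direct interest in Brightpath Realty LP: 34%.
Aggregating (R1): 7.956% + 34% = 41.956%.

41.956%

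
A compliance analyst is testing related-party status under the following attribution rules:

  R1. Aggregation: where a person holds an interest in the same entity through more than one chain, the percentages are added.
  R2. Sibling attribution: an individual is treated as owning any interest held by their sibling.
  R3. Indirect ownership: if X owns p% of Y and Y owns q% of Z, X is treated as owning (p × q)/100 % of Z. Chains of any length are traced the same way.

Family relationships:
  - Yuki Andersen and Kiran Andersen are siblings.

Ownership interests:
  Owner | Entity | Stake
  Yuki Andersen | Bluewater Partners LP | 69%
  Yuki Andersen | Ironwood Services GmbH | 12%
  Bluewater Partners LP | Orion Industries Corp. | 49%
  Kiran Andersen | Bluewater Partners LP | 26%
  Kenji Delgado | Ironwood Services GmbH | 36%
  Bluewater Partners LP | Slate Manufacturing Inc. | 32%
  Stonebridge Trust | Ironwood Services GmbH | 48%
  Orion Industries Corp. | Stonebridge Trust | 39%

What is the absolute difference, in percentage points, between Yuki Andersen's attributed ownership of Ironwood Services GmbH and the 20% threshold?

0.71416

By sibling attribution (R2), Yuki Andersen is treated as also owning Kiran Andersen's interest in Bluewater Partners LP, giving 69% + 26% = 95%.
Chain via Bluewater Partners LP → Orion Industries Corp. → Stonebridge Trust (R3): 95% × 49% × 39% × 48% = 8.71416% of Ironwood Services GmbH.
Direct interest in Ironwood Services GmbH: 12%.
Aggregating (R1): 8.71416% + 12% = 20.71416%.
20.71416% exceeds the 20% threshold by 0.71416 percentage points.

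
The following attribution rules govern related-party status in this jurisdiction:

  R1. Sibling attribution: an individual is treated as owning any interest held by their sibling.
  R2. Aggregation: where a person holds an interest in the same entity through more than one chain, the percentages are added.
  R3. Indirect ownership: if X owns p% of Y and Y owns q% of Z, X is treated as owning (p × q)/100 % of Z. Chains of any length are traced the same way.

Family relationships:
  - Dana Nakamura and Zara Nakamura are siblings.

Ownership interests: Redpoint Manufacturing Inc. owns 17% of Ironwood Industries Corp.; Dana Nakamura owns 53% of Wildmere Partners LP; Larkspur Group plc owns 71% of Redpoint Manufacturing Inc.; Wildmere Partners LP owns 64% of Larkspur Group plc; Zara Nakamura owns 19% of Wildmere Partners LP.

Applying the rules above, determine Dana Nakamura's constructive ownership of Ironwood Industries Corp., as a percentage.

5.561856%

By sibling attribution (R1), Dana Nakamura is treated as also owning Zara Nakamura's interest in Wildmere Partners LP, giving 53% + 19% = 72%.
Chain via Wildmere Partners LP → Larkspur Group plc → Redpoint Manufacturing Inc. (R3): 72% × 64% × 71% × 17% = 5.561856% of Ironwood Industries Corp.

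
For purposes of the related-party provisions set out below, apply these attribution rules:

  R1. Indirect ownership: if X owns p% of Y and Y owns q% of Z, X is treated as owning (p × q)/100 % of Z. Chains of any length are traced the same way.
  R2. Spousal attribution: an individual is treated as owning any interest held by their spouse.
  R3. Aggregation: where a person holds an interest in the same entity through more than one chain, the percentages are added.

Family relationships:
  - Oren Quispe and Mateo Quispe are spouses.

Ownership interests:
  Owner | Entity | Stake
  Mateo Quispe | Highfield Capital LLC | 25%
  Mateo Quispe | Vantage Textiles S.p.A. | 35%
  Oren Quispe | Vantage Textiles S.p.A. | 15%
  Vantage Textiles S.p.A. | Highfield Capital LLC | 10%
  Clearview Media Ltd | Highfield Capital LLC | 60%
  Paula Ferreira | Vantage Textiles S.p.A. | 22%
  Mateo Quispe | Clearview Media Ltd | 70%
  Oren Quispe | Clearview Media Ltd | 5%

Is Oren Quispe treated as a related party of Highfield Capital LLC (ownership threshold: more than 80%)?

No

By spousal attribution (R2), Oren Quispe is treated as also owning Mateo Quispe's interest in Clearview Media Ltd, giving 5% + 70% = 75%.
By spousal attribution (R2), Oren Quispe is treated as also owning Mateo Quispe's interest in Vantage Textiles S.p.A, giving 15% + 35% = 50%.
By spousal attribution (R2), Oren Quispe is treated as owning Mateo Quispe's 25% interest in Highfield Capital LLC.
Chain via Clearview Media Ltd (R1): 75% × 60% = 45% of Highfield Capital LLC.
Chain via Vantage Textiles S.p.A. (R1): 50% × 10% = 5% of Highfield Capital LLC.
Direct interest in Highfield Capital LLC: 25%.
Aggregating (R3): 45% + 5% + 25% = 75%.
75% does not exceed the 80% threshold, so Oren is not a related party to Highfield Capital LLC.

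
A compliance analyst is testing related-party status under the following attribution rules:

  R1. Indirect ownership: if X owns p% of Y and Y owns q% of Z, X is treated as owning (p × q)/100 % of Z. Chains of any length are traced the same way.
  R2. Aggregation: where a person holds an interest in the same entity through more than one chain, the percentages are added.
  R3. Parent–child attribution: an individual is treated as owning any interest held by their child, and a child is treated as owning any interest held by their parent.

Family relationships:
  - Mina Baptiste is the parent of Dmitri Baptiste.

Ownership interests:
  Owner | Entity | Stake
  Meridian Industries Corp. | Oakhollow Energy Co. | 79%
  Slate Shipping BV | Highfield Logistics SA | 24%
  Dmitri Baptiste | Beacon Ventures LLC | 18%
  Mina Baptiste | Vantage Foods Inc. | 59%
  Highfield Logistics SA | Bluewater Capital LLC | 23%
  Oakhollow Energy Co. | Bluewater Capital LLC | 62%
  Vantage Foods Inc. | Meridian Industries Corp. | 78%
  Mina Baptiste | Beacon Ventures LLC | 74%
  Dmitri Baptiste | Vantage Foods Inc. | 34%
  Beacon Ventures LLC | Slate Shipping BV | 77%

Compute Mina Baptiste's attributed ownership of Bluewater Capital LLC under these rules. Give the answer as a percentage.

39.44046%

By parent–child attribution (R3), Mina Baptiste is treated as also owning Dmitri Baptiste's interest in Beacon Ventures LLC, giving 74% + 18% = 92%.
By parent–child attribution (R3), Mina Baptiste is treated as also owning Dmitri Baptiste's interest in Vantage Foods Inc, giving 59% + 34% = 93%.
Chain via Beacon Ventures LLC → Slate Shipping BV → Highfield Logistics SA (R1): 92% × 77% × 24% × 23% = 3.910368% of Bluewater Capital LLC.
Chain via Vantage Foods Inc. → Meridian Industries Corp. → Oakhollow Energy Co. (R1): 93% × 78% × 79% × 62% = 35.530092% of Bluewater Capital LLC.
Aggregating (R2): 3.910368% + 35.530092% = 39.44046%.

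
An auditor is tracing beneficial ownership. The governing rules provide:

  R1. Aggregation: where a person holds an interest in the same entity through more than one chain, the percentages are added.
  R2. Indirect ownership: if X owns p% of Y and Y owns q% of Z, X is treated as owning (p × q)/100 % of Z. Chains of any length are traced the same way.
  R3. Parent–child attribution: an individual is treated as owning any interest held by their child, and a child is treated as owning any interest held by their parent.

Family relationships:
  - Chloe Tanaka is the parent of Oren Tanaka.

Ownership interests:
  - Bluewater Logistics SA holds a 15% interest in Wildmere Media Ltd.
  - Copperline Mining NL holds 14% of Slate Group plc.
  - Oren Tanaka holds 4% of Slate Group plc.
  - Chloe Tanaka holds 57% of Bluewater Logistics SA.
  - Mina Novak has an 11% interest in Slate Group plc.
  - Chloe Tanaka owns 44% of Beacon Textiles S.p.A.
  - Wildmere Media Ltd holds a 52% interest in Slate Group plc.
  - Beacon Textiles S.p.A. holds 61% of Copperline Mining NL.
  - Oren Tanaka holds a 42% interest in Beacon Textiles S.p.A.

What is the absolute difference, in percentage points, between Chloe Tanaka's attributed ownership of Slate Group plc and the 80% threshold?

64.2096

By parent–child attribution (R3), Chloe Tanaka is treated as also owning Oren Tanaka's interest in Beacon Textiles S.p.A, giving 44% + 42% = 86%.
By parent–child attribution (R3), Chloe Tanaka is treated as owning Oren Tanaka's 4% interest in Slate Group plc.
Chain via Beacon Textiles S.p.A. → Copperline Mining NL (R2): 86% × 61% × 14% = 7.3444% of Slate Group plc.
Chain via Bluewater Logistics SA → Wildmere Media Ltd (R2): 57% × 15% × 52% = 4.446% of Slate Group plc.
Direct interest in Slate Group plc: 4%.
Aggregating (R1): 7.3444% + 4.446% + 4% = 15.7904%.
15.7904% falls short of the 80% threshold by 64.2096 percentage points.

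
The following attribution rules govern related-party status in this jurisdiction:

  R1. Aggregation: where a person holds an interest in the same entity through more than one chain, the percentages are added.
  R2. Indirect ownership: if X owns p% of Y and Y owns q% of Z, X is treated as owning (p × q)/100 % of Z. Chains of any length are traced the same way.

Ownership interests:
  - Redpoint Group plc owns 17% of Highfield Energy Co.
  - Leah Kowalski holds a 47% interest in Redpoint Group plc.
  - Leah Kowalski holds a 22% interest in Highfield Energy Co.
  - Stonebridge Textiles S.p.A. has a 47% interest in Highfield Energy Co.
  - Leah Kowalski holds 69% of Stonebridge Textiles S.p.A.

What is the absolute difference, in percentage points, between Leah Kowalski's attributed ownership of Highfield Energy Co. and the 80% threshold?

17.58

Chain via Redpoint Group plc (R2): 47% × 17% = 7.99% of Highfield Energy Co.
Chain via Stonebridge Textiles S.p.A. (R2): 69% × 47% = 32.43% of Highfield Energy Co.
Direct interest in Highfield Energy Co: 22%.
Aggregating (R1): 7.99% + 32.43% + 22% = 62.42%.
62.42% falls short of the 80% threshold by 17.58 percentage points.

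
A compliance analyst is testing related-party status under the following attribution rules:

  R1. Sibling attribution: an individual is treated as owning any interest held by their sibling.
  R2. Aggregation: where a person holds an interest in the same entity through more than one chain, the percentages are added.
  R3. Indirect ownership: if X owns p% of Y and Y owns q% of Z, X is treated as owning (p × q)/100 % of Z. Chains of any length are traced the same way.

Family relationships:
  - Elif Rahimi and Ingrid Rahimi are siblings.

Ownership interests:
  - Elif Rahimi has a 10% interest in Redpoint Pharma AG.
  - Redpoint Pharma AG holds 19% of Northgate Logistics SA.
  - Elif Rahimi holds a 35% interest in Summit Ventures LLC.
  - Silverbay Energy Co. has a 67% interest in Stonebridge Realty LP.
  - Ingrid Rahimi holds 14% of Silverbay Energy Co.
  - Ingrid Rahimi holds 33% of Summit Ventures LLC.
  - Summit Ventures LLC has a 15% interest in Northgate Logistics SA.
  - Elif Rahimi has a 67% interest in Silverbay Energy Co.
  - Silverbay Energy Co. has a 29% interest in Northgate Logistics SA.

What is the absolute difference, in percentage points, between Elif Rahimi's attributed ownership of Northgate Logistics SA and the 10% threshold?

By sibling attribution (R1), Elif Rahimi is treated as also owning Ingrid Rahimi's interest in Summit Ventures LLC, giving 35% + 33% = 68%.
By sibling attribution (R1), Elif Rahimi is treated as also owning Ingrid Rahimi's interest in Silverbay Energy Co, giving 67% + 14% = 81%.
Chain via Summit Ventures LLC (R3): 68% × 15% = 10.2% of Northgate Logistics SA.
Chain via Redpoint Pharma AG (R3): 10% × 19% = 1.9% of Northgate Logistics SA.
Chain via Silverbay Energy Co. (R3): 81% × 29% = 23.49% of Northgate Logistics SA.
Aggregating (R2): 10.2% + 1.9% + 23.49% = 35.59%.
35.59% exceeds the 10% threshold by 25.59 percentage points.

25.59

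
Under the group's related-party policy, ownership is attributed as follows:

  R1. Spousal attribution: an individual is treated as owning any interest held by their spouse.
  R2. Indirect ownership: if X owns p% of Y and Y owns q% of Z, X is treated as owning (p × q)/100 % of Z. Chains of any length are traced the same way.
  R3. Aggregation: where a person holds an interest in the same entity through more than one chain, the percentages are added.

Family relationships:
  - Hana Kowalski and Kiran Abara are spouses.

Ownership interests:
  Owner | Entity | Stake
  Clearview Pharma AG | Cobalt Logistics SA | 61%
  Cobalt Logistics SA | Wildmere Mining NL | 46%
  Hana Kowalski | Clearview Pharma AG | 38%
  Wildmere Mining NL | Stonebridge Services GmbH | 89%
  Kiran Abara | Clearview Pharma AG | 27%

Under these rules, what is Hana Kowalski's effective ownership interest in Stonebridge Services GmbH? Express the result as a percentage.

By spousal attribution (R1), Hana Kowalski is treated as also owning Kiran Abara's interest in Clearview Pharma AG, giving 38% + 27% = 65%.
Chain via Clearview Pharma AG → Cobalt Logistics SA → Wildmere Mining NL (R2): 65% × 61% × 46% × 89% = 16.23271% of Stonebridge Services GmbH.

16.23271%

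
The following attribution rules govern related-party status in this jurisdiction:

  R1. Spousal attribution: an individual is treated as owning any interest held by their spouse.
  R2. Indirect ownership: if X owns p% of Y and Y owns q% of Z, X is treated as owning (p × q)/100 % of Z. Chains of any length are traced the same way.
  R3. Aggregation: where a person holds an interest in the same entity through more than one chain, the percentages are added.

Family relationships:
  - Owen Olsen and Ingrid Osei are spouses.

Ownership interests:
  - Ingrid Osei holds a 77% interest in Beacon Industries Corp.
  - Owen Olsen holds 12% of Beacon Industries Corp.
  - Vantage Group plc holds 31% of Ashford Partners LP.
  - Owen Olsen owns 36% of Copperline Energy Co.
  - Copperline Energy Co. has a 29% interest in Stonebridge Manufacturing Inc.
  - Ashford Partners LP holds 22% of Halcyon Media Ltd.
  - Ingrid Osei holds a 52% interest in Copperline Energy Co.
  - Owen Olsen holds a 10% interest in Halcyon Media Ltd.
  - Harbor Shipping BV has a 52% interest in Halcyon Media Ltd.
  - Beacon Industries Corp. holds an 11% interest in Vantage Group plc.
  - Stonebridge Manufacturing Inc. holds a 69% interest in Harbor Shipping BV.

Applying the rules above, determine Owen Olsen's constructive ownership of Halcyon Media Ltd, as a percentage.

19.824254%

By spousal attribution (R1), Owen Olsen is treated as also owning Ingrid Osei's interest in Beacon Industries Corp, giving 12% + 77% = 89%.
By spousal attribution (R1), Owen Olsen is treated as also owning Ingrid Osei's interest in Copperline Energy Co, giving 36% + 52% = 88%.
Chain via Beacon Industries Corp. → Vantage Group plc → Ashford Partners LP (R2): 89% × 11% × 31% × 22% = 0.667678% of Halcyon Media Ltd.
Chain via Copperline Energy Co. → Stonebridge Manufacturing Inc. → Harbor Shipping BV (R2): 88% × 29% × 69% × 52% = 9.156576% of Halcyon Media Ltd.
Direct interest in Halcyon Media Ltd: 10%.
Aggregating (R3): 0.667678% + 9.156576% + 10% = 19.824254%.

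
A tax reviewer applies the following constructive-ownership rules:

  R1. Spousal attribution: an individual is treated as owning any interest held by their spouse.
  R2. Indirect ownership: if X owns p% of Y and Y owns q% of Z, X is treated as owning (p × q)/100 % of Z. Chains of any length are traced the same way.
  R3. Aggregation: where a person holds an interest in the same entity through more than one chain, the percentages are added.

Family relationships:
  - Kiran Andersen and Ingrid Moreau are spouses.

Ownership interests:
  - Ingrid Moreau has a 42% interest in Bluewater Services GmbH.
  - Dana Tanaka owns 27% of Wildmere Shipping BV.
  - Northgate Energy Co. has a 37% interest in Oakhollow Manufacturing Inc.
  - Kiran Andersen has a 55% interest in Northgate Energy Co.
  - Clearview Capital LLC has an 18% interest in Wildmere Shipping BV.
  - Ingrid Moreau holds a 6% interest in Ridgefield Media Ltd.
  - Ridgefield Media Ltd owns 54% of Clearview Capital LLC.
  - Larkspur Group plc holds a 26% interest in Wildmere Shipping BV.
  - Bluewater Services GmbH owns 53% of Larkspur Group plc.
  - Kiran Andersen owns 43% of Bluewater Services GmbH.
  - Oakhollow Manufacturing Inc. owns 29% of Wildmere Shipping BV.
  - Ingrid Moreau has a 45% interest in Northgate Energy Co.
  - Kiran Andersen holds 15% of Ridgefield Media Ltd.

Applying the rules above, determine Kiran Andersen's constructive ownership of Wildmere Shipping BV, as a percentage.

By spousal attribution (R1), Kiran Andersen is treated as also owning Ingrid Moreau's interest in Ridgefield Media Ltd, giving 15% + 6% = 21%.
By spousal attribution (R1), Kiran Andersen is treated as also owning Ingrid Moreau's interest in Bluewater Services GmbH, giving 43% + 42% = 85%.
By spousal attribution (R1), Kiran Andersen is treated as also owning Ingrid Moreau's interest in Northgate Energy Co, giving 55% + 45% = 100%.
Chain via Ridgefield Media Ltd → Clearview Capital LLC (R2): 21% × 54% × 18% = 2.0412% of Wildmere Shipping BV.
Chain via Bluewater Services GmbH → Larkspur Group plc (R2): 85% × 53% × 26% = 11.713% of Wildmere Shipping BV.
Chain via Northgate Energy Co. → Oakhollow Manufacturing Inc. (R2): 100% × 37% × 29% = 10.73% of Wildmere Shipping BV.
Aggregating (R3): 2.0412% + 11.713% + 10.73% = 24.4842%.

24.4842%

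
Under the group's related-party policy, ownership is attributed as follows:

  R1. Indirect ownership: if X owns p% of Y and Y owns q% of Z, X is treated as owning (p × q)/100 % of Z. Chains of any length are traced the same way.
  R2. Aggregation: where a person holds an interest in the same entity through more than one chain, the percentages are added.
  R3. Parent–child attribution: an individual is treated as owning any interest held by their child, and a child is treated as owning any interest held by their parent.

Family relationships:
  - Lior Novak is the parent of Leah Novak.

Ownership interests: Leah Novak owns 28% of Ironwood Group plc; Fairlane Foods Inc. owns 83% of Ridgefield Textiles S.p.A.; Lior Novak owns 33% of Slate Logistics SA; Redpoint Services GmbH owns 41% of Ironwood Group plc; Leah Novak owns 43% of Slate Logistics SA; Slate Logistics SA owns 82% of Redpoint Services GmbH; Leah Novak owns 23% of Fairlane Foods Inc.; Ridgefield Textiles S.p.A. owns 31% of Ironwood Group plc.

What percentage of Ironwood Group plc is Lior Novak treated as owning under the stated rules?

By parent–child attribution (R3), Lior Novak is treated as also owning Leah Novak's interest in Slate Logistics SA, giving 33% + 43% = 76%.
By parent–child attribution (R3), Lior Novak is treated as owning Leah Novak's 23% interest in Fairlane Foods Inc.
By parent–child attribution (R3), Lior Novak is treated as owning Leah Novak's 28% interest in Ironwood Group plc.
Chain via Slate Logistics SA → Redpoint Services GmbH (R1): 76% × 82% × 41% = 25.5512% of Ironwood Group plc.
Chain via Fairlane Foods Inc. → Ridgefield Textiles S.p.A. (R1): 23% × 83% × 31% = 5.9179% of Ironwood Group plc.
Direct interest in Ironwood Group plc: 28%.
Aggregating (R2): 25.5512% + 5.9179% + 28% = 59.4691%.

59.4691%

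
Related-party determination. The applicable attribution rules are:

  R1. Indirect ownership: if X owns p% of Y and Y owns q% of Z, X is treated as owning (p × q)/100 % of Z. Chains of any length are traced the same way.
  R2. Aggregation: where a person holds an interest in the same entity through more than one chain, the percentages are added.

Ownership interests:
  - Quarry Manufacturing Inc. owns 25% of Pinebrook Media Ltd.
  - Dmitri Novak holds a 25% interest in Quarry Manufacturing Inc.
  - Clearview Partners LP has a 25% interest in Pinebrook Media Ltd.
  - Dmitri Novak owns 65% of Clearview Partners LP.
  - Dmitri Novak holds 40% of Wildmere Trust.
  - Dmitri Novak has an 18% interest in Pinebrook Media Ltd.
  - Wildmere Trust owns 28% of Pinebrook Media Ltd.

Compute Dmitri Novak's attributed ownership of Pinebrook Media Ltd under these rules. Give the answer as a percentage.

51.7%

Chain via Wildmere Trust (R1): 40% × 28% = 11.2% of Pinebrook Media Ltd.
Chain via Clearview Partners LP (R1): 65% × 25% = 16.25% of Pinebrook Media Ltd.
Chain via Quarry Manufacturing Inc. (R1): 25% × 25% = 6.25% of Pinebrook Media Ltd.
Direct interest in Pinebrook Media Ltd: 18%.
Aggregating (R2): 11.2% + 16.25% + 6.25% + 18% = 51.7%.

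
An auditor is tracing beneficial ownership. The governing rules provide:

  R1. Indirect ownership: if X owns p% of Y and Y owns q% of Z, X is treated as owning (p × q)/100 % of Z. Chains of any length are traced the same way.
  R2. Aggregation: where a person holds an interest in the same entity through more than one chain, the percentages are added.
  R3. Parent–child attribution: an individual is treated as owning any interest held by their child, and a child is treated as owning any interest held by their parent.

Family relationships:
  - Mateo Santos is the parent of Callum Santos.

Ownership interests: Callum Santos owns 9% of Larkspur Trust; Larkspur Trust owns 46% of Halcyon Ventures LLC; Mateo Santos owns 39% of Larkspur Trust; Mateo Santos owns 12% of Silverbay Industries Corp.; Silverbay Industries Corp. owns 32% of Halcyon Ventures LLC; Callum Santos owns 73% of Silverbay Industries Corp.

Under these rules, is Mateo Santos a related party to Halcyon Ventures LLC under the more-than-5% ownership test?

By parent–child attribution (R3), Mateo Santos is treated as also owning Callum Santos's interest in Larkspur Trust, giving 39% + 9% = 48%.
By parent–child attribution (R3), Mateo Santos is treated as also owning Callum Santos's interest in Silverbay Industries Corp, giving 12% + 73% = 85%.
Chain via Larkspur Trust (R1): 48% × 46% = 22.08% of Halcyon Ventures LLC.
Chain via Silverbay Industries Corp. (R1): 85% × 32% = 27.2% of Halcyon Ventures LLC.
Aggregating (R2): 22.08% + 27.2% = 49.28%.
49.28% exceeds the 5% threshold, so Mateo is a related party to Halcyon Ventures LLC.

Yes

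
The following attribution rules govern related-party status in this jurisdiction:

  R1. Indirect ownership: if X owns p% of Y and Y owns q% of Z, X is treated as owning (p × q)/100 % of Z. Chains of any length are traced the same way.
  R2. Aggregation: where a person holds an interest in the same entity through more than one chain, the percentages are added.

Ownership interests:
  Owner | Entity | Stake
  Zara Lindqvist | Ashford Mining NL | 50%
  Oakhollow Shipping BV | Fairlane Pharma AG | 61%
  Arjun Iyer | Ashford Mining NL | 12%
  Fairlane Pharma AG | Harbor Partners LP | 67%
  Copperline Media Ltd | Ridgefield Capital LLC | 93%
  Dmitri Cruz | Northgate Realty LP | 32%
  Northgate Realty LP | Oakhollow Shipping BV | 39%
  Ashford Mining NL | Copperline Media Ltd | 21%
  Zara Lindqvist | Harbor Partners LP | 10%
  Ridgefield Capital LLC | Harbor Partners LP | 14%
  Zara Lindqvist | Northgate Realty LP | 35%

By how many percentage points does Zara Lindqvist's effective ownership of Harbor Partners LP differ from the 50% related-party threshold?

Chain via Ashford Mining NL → Copperline Media Ltd → Ridgefield Capital LLC (R1): 50% × 21% × 93% × 14% = 1.3671% of Harbor Partners LP.
Chain via Northgate Realty LP → Oakhollow Shipping BV → Fairlane Pharma AG (R1): 35% × 39% × 61% × 67% = 5.578755% of Harbor Partners LP.
Direct interest in Harbor Partners LP: 10%.
Aggregating (R2): 1.3671% + 5.578755% + 10% = 16.945855%.
16.945855% falls short of the 50% threshold by 33.054145 percentage points.

33.054145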